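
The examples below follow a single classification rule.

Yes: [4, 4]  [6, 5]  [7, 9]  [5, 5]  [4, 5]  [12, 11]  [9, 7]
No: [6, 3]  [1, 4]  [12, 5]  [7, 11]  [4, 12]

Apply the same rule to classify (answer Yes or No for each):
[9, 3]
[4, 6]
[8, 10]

No, Yes, Yes

'Yes' ⟺ |first − second| ≤ 2.
No: [9, 3], since |9−3| = 6.
Yes: [4, 6], since |4−6| = 2.
Yes: [8, 10], since |8−10| = 2.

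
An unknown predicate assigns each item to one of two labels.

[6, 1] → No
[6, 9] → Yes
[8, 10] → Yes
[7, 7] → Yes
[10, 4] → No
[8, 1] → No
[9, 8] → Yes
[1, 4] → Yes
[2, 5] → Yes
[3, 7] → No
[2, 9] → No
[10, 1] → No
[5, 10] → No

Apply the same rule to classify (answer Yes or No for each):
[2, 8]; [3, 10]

Every 'Yes' example satisfies: |first − second| ≤ 3. None of the 'No' examples do.

No, No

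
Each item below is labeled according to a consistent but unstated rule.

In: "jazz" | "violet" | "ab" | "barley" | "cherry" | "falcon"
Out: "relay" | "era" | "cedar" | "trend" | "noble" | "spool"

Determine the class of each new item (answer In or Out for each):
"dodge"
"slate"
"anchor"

Out, Out, In

Every 'In' example satisfies: even length. None of the 'Out' examples do.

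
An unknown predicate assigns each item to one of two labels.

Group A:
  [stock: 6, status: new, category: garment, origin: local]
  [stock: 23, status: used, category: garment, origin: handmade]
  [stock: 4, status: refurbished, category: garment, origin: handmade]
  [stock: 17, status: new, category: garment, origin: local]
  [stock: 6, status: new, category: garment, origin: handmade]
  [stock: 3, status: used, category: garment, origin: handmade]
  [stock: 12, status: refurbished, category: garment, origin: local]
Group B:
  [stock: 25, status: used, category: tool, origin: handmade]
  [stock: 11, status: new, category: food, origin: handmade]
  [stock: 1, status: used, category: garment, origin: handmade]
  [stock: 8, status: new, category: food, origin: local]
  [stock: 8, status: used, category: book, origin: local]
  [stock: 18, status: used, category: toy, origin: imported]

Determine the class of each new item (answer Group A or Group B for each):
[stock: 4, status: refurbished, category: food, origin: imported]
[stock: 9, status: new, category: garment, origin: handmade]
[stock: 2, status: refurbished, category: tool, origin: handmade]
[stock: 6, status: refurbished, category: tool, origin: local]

Group B, Group A, Group B, Group B

The rule appears to be: category is garment AND stock ≥ 3.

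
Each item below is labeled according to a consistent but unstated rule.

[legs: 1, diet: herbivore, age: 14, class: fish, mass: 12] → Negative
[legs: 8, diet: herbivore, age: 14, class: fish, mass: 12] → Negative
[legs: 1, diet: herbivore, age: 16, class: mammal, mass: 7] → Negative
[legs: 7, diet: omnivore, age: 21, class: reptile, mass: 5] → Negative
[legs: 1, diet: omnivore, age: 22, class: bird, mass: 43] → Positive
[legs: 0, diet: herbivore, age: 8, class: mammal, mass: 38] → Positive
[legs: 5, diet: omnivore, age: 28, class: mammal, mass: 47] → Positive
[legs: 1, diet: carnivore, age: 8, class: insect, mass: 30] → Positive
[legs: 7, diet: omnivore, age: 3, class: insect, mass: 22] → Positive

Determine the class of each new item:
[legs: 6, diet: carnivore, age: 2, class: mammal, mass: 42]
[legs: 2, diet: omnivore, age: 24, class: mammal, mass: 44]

Positive, Positive

The distinguishing property — mass ≥ 22 — holds for all the 'Positive' cases and none of the 'Negative' cases.
[legs: 6, diet: carnivore, age: 2, class: mammal, mass: 42] → mass = 42 → Positive. [legs: 2, diet: omnivore, age: 24, class: mammal, mass: 44] → mass = 44 → Positive.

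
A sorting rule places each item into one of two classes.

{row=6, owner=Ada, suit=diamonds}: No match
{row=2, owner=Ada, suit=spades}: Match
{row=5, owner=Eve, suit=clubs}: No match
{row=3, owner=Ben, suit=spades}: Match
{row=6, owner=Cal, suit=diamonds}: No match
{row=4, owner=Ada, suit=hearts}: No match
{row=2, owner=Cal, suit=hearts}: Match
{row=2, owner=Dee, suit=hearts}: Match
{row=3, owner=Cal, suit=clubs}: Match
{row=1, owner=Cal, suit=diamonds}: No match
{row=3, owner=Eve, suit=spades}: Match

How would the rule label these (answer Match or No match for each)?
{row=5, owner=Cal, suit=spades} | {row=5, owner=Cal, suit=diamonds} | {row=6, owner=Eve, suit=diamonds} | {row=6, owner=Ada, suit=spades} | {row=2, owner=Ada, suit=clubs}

No match, No match, No match, No match, Match

A rule that fits every label: row ≥ 2 AND row ≤ 3 — true of each 'Match' example, false of each 'No match' one.
{row=5, owner=Cal, suit=spades}: No match (row = 5).
{row=5, owner=Cal, suit=diamonds}: No match (row = 5).
{row=6, owner=Eve, suit=diamonds}: No match (row = 6).
{row=6, owner=Ada, suit=spades}: No match (row = 6).
{row=2, owner=Ada, suit=clubs}: Match (row = 2).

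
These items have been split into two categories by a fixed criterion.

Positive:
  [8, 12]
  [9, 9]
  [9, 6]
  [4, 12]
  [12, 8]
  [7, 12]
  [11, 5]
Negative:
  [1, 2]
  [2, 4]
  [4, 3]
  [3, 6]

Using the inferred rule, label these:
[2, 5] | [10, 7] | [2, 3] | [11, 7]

A rule that fits every label: sum ≥ 15 — true of each 'Positive' example, false of each 'Negative' one.

Negative, Positive, Negative, Positive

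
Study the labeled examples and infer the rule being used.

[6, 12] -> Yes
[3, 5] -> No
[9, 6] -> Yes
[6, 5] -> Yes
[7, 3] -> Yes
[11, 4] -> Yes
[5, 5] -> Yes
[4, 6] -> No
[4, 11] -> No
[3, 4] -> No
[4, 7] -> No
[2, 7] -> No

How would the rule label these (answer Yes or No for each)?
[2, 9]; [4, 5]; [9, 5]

Every 'Yes' example satisfies: first ≥ 5. None of the 'No' examples do.

No, No, Yes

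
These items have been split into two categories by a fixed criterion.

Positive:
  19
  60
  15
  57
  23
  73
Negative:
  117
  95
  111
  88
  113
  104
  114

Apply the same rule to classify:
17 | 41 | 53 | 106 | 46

Rule: at most 73. This holds for each 'Positive' example and fails for each 'Negative' one.
17: 17 ≤ 73 — matches, so Positive. 41: 41 ≤ 73 — matches, so Positive. 53: 53 ≤ 73 — matches, so Positive. 106: 106 > 73 — does not fit, so Negative. 46: 46 ≤ 73 — matches, so Positive.

Positive, Positive, Positive, Negative, Positive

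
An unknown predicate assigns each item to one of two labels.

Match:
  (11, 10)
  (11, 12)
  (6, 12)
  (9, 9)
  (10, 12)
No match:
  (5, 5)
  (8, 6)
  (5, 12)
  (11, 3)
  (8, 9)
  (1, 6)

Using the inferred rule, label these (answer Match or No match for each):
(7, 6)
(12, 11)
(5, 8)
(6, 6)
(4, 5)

The classifier is using: sum ≥ 18.
(7, 6): 7+6 = 13, lacks this property → No match.
(12, 11): 12+11 = 23, qualifies → Match.
(5, 8): 5+8 = 13, lacks this property → No match.
(6, 6): 6+6 = 12, lacks this property → No match.
(4, 5): 4+5 = 9, lacks this property → No match.

No match, Match, No match, No match, No match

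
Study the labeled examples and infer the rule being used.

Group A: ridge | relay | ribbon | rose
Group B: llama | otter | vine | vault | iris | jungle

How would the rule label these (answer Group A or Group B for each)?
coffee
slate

Group B, Group B

Rule: starts with 'r'. This holds for each 'Group A' example and fails for each 'Group B' one.
Group B: coffee, since starts with 'c'.
Group B: slate, since starts with 's'.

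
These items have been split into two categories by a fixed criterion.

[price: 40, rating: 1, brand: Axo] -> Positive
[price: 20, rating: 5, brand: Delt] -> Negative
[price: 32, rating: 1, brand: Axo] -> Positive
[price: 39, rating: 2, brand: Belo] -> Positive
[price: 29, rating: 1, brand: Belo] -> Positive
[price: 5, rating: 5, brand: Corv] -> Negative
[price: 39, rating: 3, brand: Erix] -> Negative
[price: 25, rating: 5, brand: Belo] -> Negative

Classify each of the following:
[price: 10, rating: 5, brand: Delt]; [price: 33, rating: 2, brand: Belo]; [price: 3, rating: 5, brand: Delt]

The pattern is that an item is 'Positive' exactly when: rating ≤ 2.
[price: 10, rating: 5, brand: Delt] — rating = 5, hence Negative. [price: 33, rating: 2, brand: Belo] — rating = 2, hence Positive. [price: 3, rating: 5, brand: Delt] — rating = 5, hence Negative.

Negative, Positive, Negative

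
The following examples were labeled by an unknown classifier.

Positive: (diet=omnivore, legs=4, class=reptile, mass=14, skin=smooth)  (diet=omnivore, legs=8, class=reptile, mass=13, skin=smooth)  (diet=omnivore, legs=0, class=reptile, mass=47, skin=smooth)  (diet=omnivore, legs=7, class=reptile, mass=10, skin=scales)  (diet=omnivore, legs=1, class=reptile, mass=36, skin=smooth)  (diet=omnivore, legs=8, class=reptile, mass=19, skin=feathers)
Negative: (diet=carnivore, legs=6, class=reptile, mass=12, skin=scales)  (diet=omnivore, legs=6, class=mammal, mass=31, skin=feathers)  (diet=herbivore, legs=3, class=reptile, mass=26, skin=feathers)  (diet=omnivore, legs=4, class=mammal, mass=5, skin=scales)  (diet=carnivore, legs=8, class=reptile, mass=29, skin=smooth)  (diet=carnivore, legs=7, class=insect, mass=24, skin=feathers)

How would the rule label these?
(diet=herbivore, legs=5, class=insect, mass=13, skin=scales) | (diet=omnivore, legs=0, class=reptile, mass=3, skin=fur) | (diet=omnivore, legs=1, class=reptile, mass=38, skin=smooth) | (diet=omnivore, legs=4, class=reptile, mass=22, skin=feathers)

Every 'Positive' example satisfies: class is reptile AND diet is omnivore. None of the 'Negative' examples do.
(diet=herbivore, legs=5, class=insect, mass=13, skin=scales): Negative (class is insect, diet is herbivore). (diet=omnivore, legs=0, class=reptile, mass=3, skin=fur): Positive (class is reptile, diet is omnivore). (diet=omnivore, legs=1, class=reptile, mass=38, skin=smooth): Positive (class is reptile, diet is omnivore). (diet=omnivore, legs=4, class=reptile, mass=22, skin=feathers): Positive (class is reptile, diet is omnivore).

Negative, Positive, Positive, Positive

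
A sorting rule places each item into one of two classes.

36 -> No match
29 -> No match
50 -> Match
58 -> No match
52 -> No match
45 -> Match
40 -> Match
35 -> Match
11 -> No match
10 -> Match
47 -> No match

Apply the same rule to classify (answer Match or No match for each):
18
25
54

The classifier is using: multiple of 5.

No match, Match, No match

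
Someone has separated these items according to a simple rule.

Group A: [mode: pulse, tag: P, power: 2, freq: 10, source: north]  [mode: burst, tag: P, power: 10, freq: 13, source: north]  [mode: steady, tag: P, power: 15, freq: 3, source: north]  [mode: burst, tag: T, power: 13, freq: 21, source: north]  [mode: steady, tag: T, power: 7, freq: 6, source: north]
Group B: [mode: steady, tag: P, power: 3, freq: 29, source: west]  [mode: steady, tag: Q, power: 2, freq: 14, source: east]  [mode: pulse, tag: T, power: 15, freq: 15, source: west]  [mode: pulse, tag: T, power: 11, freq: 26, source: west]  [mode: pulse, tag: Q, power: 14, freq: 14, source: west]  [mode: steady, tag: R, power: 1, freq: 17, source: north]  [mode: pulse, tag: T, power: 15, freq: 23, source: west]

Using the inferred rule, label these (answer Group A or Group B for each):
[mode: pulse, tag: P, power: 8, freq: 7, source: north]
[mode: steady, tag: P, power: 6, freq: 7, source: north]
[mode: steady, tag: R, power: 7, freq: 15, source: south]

Group A, Group A, Group B

The common property of the 'Group A' items is: source is north AND power ≥ 2. No 'Group B' item has it.
[mode: pulse, tag: P, power: 8, freq: 7, source: north]: source is north, power = 8 — passes, so Group A.
[mode: steady, tag: P, power: 6, freq: 7, source: north]: source is north, power = 6 — passes, so Group A.
[mode: steady, tag: R, power: 7, freq: 15, source: south]: source is south, power = 7 — does not fit, so Group B.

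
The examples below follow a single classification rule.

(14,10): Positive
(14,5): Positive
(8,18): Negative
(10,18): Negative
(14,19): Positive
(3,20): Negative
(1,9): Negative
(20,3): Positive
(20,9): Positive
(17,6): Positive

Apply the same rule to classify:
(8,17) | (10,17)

Negative, Negative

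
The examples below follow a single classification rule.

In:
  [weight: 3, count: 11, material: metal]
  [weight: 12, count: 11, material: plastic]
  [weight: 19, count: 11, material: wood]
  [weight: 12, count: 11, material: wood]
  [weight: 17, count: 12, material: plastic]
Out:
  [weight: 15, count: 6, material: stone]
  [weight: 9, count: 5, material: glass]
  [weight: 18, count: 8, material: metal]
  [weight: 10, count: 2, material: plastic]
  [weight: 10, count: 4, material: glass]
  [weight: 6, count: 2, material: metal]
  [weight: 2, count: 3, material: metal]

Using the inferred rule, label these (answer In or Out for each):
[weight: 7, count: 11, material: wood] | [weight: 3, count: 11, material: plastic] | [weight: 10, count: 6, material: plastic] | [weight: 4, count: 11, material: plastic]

In, In, Out, In

A rule that fits every label: count ≥ 11 — true of each 'In' example, false of each 'Out' one.
In: [weight: 7, count: 11, material: wood], since count = 11. In: [weight: 3, count: 11, material: plastic], since count = 11. Out: [weight: 10, count: 6, material: plastic], since count = 6. In: [weight: 4, count: 11, material: plastic], since count = 11.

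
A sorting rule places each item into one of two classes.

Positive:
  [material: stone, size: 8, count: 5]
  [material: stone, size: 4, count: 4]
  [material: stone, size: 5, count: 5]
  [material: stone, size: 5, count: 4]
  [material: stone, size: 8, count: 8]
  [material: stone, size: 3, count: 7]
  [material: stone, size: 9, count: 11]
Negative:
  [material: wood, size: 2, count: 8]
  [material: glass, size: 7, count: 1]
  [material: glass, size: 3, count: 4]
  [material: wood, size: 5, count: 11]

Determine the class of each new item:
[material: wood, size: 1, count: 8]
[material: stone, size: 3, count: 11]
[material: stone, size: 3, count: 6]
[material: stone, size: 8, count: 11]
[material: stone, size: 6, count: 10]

Negative, Positive, Positive, Positive, Positive

'Positive' ⟺ material is stone.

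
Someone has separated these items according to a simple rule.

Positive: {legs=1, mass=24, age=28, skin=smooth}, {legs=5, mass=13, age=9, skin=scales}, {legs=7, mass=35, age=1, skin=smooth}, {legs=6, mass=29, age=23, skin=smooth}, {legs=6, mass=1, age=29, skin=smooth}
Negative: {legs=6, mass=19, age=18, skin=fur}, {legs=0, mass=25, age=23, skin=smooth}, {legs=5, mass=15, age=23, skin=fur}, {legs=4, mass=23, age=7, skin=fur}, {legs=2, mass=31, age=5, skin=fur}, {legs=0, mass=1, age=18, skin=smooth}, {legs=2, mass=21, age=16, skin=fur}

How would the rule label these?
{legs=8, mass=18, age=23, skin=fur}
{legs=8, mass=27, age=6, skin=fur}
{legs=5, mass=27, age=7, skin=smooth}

Negative, Negative, Positive

Every 'Positive' example satisfies: skin is not fur AND legs ≥ 1. None of the 'Negative' examples do.
{legs=8, mass=18, age=23, skin=fur}: skin is fur, legs = 8 — does not satisfy this, so Negative.
{legs=8, mass=27, age=6, skin=fur}: skin is fur, legs = 8 — does not satisfy this, so Negative.
{legs=5, mass=27, age=7, skin=smooth}: skin is smooth, legs = 5 — has this property, so Positive.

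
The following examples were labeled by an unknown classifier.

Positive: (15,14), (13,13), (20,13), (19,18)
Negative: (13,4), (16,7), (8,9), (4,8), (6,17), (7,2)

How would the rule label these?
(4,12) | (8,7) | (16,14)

The classifier is using: sum ≥ 26.
(4,12) → 4+12 = 16 → Negative.
(8,7) → 8+7 = 15 → Negative.
(16,14) → 16+14 = 30 → Positive.

Negative, Negative, Positive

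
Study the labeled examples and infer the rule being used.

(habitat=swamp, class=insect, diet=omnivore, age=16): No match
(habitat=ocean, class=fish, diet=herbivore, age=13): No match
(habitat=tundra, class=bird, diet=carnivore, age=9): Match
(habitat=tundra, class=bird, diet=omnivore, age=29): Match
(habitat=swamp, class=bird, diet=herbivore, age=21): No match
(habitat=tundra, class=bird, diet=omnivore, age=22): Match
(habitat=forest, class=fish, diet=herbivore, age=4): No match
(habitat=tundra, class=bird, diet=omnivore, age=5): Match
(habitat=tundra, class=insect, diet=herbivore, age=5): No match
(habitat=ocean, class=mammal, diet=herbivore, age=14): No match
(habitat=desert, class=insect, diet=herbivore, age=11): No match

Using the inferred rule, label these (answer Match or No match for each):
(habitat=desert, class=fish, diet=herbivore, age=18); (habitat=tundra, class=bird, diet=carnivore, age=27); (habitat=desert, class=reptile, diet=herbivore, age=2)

The pattern is that an item is 'Match' exactly when: habitat is tundra AND class is bird.
(habitat=desert, class=fish, diet=herbivore, age=18): habitat is desert, class is fish — fails the rule, so No match.
(habitat=tundra, class=bird, diet=carnivore, age=27): habitat is tundra, class is bird — fits, so Match.
(habitat=desert, class=reptile, diet=herbivore, age=2): habitat is desert, class is reptile — fails the rule, so No match.

No match, Match, No match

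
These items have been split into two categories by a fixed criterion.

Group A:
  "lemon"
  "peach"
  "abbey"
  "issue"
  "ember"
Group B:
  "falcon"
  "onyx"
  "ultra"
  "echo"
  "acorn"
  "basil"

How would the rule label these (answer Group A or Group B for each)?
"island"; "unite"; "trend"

Every 'Group A' example satisfies: odd length AND contains 'e'. None of the 'Group B' examples do.

Group B, Group A, Group A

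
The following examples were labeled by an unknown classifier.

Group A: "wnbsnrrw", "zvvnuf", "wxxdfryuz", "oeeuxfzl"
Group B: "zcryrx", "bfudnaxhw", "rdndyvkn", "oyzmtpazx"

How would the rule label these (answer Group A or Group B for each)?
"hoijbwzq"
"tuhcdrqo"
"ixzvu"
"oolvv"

Looking at the examples, the only property every 'Group A' case has and every 'Group B' case lacks is: has a double letter.
"hoijbwzq": no doubled letter — fails the rule, so Group B.
"tuhcdrqo": no doubled letter — fails the rule, so Group B.
"ixzvu": no doubled letter — fails the rule, so Group B.
"oolvv": 'oo' doubled — fits, so Group A.

Group B, Group B, Group B, Group A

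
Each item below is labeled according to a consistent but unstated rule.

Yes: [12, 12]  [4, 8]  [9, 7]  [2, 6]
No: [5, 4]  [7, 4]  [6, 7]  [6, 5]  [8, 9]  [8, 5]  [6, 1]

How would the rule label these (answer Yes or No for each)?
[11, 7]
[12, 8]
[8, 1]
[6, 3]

Yes, Yes, No, No

Rule: sum is even. This holds for each 'Yes' example and fails for each 'No' one.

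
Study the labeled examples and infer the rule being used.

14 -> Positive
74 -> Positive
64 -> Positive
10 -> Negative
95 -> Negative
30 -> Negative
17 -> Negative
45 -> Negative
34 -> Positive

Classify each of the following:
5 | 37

All 'Positive' examples share one property — ends in digit 4 — and every 'Negative' example lacks it.

Negative, Negative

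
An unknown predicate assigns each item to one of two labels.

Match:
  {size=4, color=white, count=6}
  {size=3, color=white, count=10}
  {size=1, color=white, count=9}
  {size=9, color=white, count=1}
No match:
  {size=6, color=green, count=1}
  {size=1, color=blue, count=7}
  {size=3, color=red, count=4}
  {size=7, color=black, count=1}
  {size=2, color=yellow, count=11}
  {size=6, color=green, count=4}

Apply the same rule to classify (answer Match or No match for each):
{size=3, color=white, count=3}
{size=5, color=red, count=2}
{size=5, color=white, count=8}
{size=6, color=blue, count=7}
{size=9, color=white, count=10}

Match, No match, Match, No match, Match

A rule that fits every label: color is white — true of each 'Match' example, false of each 'No match' one.
{size=3, color=white, count=3}: color is white — satisfies this, so Match.
{size=5, color=red, count=2}: color is red — fails the rule, so No match.
{size=5, color=white, count=8}: color is white — satisfies this, so Match.
{size=6, color=blue, count=7}: color is blue — fails the rule, so No match.
{size=9, color=white, count=10}: color is white — satisfies this, so Match.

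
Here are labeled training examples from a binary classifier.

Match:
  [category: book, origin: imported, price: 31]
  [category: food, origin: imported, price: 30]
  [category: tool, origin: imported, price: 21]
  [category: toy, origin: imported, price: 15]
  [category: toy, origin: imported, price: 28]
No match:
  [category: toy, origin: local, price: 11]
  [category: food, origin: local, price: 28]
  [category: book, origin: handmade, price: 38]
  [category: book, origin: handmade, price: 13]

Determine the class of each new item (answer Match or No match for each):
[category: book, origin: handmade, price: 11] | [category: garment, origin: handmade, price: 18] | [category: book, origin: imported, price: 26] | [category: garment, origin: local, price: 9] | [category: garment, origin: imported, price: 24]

No match, No match, Match, No match, Match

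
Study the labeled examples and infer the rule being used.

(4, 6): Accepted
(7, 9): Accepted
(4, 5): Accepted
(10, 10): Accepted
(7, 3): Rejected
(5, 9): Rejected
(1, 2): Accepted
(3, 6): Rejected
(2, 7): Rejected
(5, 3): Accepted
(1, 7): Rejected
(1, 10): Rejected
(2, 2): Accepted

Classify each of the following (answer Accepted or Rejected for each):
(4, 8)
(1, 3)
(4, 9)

Rejected, Accepted, Rejected

The pattern is that an item is 'Accepted' exactly when: |first − second| ≤ 2.
(4, 8): Rejected (|4−8| = 4). (1, 3): Accepted (|1−3| = 2). (4, 9): Rejected (|4−9| = 5).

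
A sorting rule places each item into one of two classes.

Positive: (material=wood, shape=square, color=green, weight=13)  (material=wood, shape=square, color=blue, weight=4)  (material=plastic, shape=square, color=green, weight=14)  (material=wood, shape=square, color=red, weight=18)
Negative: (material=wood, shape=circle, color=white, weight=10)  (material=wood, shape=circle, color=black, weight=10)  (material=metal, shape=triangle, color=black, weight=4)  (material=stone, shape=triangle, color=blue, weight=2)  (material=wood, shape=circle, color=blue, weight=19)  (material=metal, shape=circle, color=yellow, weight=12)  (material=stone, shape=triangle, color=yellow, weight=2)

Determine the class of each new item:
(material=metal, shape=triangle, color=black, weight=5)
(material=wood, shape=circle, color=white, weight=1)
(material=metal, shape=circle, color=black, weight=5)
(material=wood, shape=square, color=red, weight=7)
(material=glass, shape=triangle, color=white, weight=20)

Negative, Negative, Negative, Positive, Negative

Rule: shape is square. This holds for each 'Positive' example and fails for each 'Negative' one.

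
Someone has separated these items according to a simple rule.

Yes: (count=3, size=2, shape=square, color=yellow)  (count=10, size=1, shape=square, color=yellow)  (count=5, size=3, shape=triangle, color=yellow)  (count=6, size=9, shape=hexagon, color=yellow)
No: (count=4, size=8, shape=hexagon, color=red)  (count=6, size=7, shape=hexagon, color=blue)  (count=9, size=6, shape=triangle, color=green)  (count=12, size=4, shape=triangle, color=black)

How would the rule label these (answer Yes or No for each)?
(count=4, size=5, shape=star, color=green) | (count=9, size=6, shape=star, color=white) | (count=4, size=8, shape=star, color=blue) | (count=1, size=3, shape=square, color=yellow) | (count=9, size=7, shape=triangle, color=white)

No, No, No, Yes, No

The distinguishing property — color is yellow — holds for all the 'Yes' cases and none of the 'No' cases.
(count=4, size=5, shape=star, color=green): color is green, does not satisfy this → No. (count=9, size=6, shape=star, color=white): color is white, does not satisfy this → No. (count=4, size=8, shape=star, color=blue): color is blue, does not satisfy this → No. (count=1, size=3, shape=square, color=yellow): color is yellow, meets the rule → Yes. (count=9, size=7, shape=triangle, color=white): color is white, does not satisfy this → No.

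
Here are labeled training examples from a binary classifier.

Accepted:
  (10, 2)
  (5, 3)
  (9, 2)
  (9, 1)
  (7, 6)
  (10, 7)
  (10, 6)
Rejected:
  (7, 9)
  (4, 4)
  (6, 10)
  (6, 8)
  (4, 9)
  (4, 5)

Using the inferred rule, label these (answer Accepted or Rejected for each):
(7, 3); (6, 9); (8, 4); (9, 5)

Accepted, Rejected, Accepted, Accepted

Looking at the examples, the only property every 'Accepted' case has and every 'Rejected' case lacks is: first > second.
(7, 3): Accepted (7 > 3).
(6, 9): Rejected (6 < 9).
(8, 4): Accepted (8 > 4).
(9, 5): Accepted (9 > 5).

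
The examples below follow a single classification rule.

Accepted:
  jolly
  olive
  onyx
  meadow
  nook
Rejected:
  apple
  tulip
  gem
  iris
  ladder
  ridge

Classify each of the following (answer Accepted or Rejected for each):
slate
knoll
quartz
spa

Every 'Accepted' example satisfies: contains 'o'. None of the 'Rejected' examples do.
slate: no 'o', doesn't match → Rejected.
knoll: has 'o', meets the rule → Accepted.
quartz: no 'o', doesn't match → Rejected.
spa: no 'o', doesn't match → Rejected.

Rejected, Accepted, Rejected, Rejected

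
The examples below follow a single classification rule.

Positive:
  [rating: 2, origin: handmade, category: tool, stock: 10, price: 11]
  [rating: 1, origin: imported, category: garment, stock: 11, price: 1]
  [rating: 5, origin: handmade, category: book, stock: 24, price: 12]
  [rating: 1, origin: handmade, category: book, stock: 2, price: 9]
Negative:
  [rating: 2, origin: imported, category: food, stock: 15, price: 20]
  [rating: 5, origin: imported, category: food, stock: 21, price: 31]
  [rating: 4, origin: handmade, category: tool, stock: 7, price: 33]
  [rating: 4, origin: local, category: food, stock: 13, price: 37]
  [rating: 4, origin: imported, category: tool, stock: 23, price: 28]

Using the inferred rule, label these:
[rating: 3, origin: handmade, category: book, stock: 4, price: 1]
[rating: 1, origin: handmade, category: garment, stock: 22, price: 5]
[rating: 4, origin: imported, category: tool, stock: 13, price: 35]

Rule: price ≤ 12. This holds for each 'Positive' example and fails for each 'Negative' one.
[rating: 3, origin: handmade, category: book, stock: 4, price: 1] → price = 1 → Positive.
[rating: 1, origin: handmade, category: garment, stock: 22, price: 5] → price = 5 → Positive.
[rating: 4, origin: imported, category: tool, stock: 13, price: 35] → price = 35 → Negative.

Positive, Positive, Negative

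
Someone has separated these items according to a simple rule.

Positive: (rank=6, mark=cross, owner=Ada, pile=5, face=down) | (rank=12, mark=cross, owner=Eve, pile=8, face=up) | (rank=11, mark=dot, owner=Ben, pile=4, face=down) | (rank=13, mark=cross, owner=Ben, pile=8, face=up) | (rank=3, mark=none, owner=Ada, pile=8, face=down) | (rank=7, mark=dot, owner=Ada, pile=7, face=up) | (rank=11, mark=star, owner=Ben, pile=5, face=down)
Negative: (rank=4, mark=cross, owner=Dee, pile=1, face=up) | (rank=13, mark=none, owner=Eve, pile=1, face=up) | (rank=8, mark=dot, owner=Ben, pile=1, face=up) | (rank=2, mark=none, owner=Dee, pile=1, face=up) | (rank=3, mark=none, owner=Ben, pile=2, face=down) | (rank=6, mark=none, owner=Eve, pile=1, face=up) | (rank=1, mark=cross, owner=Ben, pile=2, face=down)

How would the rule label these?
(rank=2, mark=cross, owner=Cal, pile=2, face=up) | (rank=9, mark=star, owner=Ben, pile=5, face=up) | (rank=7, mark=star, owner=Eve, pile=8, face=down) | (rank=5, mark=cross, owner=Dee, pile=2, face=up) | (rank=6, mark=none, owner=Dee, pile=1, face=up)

Negative, Positive, Positive, Negative, Negative

A rule that fits every label: pile ≥ 4 — true of each 'Positive' example, false of each 'Negative' one.
Negative: (rank=2, mark=cross, owner=Cal, pile=2, face=up), since pile = 2.
Positive: (rank=9, mark=star, owner=Ben, pile=5, face=up), since pile = 5.
Positive: (rank=7, mark=star, owner=Eve, pile=8, face=down), since pile = 8.
Negative: (rank=5, mark=cross, owner=Dee, pile=2, face=up), since pile = 2.
Negative: (rank=6, mark=none, owner=Dee, pile=1, face=up), since pile = 1.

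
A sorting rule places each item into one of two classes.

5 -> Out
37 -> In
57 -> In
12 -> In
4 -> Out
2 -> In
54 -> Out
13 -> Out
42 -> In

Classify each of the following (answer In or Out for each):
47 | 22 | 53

In, In, Out

Rule: ≡ 2 (mod 5). This holds for each 'In' example and fails for each 'Out' one.
47: 47 mod 5 = 2 — passes, so In. 22: 22 mod 5 = 2 — passes, so In. 53: 53 mod 5 = 3 — fails this test, so Out.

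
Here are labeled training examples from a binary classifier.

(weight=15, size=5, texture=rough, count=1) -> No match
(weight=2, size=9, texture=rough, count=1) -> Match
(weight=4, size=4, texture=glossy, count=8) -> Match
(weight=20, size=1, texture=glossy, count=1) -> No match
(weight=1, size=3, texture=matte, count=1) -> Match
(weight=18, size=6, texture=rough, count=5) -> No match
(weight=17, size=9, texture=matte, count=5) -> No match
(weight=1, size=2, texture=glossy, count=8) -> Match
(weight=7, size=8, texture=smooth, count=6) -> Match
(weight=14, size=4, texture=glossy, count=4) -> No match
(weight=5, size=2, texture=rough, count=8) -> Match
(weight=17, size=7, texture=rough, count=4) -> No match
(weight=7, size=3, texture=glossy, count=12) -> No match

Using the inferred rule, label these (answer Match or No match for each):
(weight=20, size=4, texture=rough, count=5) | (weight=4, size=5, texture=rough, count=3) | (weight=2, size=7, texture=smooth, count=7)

No match, Match, Match

A rule that fits every label: weight ≤ 7 AND count ≤ 8 — true of each 'Match' example, false of each 'No match' one.
(weight=20, size=4, texture=rough, count=5) — weight = 20, count = 5, hence No match.
(weight=4, size=5, texture=rough, count=3) — weight = 4, count = 3, hence Match.
(weight=2, size=7, texture=smooth, count=7) — weight = 2, count = 7, hence Match.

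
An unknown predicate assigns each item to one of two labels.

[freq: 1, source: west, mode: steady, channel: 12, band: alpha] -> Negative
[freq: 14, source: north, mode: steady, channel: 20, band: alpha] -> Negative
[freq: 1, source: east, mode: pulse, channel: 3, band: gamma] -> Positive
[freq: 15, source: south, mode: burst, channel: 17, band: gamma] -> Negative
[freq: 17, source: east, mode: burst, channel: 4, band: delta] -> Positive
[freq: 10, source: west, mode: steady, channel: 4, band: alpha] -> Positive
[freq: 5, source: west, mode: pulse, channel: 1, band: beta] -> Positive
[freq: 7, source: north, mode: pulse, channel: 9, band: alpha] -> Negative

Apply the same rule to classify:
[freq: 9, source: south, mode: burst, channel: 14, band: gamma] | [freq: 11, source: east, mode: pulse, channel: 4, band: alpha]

The common property of the 'Positive' items is: channel ≤ 4. No 'Negative' item has it.

Negative, Positive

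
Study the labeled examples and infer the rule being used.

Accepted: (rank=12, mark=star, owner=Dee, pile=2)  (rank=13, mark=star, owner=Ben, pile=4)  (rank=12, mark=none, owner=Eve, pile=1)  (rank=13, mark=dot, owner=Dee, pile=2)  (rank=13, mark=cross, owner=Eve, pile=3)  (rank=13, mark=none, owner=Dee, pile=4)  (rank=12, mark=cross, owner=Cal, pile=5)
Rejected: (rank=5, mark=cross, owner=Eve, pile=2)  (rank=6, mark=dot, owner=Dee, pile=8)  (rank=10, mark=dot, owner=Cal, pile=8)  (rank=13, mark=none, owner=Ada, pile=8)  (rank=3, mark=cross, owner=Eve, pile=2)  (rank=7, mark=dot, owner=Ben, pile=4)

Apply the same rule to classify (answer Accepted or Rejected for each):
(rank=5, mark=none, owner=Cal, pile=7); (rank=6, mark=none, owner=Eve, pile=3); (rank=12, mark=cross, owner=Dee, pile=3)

Rejected, Rejected, Accepted

'Accepted' ⟺ rank ≥ 10 AND pile ≤ 5.
(rank=5, mark=none, owner=Cal, pile=7): Rejected (rank = 5, pile = 7). (rank=6, mark=none, owner=Eve, pile=3): Rejected (rank = 6, pile = 3). (rank=12, mark=cross, owner=Dee, pile=3): Accepted (rank = 12, pile = 3).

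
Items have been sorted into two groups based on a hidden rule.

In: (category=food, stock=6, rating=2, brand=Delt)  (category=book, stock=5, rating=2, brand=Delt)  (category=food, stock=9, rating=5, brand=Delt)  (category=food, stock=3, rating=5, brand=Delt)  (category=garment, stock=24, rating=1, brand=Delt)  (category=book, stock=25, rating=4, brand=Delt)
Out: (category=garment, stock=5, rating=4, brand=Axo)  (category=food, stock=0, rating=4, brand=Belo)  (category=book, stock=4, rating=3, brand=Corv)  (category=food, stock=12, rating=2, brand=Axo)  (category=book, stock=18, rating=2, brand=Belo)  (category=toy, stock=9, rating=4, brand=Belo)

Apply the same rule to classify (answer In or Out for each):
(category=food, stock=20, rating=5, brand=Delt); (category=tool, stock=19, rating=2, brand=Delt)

Looking at the examples, the only property every 'In' case has and every 'Out' case lacks is: brand is Delt.
(category=food, stock=20, rating=5, brand=Delt): brand is Delt, checks out → In. (category=tool, stock=19, rating=2, brand=Delt): brand is Delt, checks out → In.

In, In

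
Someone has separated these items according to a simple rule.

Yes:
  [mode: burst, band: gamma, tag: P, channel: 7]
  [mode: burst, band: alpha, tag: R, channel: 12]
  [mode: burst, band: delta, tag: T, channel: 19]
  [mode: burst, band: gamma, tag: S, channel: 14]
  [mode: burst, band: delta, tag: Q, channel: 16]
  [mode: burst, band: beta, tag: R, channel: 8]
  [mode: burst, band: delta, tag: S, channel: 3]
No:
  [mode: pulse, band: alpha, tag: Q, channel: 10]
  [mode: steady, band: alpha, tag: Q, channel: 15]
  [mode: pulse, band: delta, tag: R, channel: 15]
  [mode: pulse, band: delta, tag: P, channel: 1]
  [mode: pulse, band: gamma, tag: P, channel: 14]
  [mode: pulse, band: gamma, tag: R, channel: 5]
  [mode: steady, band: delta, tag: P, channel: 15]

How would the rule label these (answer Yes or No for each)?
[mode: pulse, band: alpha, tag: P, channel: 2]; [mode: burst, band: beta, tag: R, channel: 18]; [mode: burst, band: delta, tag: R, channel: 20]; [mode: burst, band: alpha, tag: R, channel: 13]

No, Yes, Yes, Yes

The pattern is that an item is 'Yes' exactly when: mode is burst.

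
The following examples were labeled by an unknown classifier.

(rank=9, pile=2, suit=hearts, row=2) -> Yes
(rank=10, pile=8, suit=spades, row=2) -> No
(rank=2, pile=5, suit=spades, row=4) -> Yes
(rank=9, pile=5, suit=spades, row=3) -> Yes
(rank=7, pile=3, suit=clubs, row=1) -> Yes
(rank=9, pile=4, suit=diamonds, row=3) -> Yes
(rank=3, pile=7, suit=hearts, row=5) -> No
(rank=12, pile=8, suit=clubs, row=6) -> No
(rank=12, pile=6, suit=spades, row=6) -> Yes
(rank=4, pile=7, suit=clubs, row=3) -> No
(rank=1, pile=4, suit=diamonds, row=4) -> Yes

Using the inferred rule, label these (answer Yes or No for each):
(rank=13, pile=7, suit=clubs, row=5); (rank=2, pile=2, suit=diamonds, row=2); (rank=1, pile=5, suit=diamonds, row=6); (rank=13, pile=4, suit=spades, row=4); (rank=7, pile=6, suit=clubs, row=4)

The simplest hypothesis consistent with all the labels is: pile ≤ 6.
(rank=13, pile=7, suit=clubs, row=5): No (pile = 7).
(rank=2, pile=2, suit=diamonds, row=2): Yes (pile = 2).
(rank=1, pile=5, suit=diamonds, row=6): Yes (pile = 5).
(rank=13, pile=4, suit=spades, row=4): Yes (pile = 4).
(rank=7, pile=6, suit=clubs, row=4): Yes (pile = 6).

No, Yes, Yes, Yes, Yes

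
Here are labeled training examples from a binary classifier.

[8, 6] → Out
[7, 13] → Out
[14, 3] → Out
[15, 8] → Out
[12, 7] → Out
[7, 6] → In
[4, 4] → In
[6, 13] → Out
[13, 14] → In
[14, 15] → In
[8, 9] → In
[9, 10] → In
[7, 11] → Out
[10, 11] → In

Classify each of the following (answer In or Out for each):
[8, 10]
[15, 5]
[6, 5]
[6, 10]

Every 'In' example satisfies: |first − second| ≤ 1. None of the 'Out' examples do.

Out, Out, In, Out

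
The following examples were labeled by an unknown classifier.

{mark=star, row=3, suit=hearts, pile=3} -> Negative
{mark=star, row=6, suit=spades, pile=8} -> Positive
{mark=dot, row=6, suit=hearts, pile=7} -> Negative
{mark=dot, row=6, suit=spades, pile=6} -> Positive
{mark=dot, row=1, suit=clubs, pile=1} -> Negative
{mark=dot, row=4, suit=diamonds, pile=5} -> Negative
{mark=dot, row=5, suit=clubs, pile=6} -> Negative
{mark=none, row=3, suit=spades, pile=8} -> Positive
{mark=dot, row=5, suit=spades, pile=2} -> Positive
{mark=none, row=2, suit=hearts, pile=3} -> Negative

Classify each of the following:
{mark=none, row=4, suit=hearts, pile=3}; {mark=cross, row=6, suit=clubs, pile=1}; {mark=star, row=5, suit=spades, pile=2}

Negative, Negative, Positive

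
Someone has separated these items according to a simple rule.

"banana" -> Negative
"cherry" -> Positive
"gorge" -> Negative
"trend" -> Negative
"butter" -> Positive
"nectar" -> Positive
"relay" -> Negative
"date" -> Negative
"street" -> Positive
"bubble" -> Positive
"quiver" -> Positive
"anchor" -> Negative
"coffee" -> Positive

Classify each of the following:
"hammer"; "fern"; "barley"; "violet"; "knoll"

Positive, Negative, Positive, Positive, Negative

The rule appears to be: length 6 AND contains 'e'.
"hammer": length 6, has 'e' — satisfies this, so Positive.
"fern": length 4, has 'e' — does not fit, so Negative.
"barley": length 6, has 'e' — satisfies this, so Positive.
"violet": length 6, has 'e' — satisfies this, so Positive.
"knoll": length 5, no 'e' — does not fit, so Negative.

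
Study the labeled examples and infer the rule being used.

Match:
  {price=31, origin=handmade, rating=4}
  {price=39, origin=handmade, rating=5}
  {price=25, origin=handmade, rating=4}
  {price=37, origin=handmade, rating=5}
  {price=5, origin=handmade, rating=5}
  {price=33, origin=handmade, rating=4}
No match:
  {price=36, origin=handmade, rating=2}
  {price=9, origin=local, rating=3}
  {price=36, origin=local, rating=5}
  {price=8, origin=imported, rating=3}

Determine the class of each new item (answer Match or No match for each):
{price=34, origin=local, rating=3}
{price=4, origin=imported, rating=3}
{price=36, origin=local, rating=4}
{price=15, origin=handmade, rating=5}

One predicate separates the groups cleanly: origin is handmade AND rating ≥ 3.
{price=34, origin=local, rating=3} → origin is local, rating = 3 → No match.
{price=4, origin=imported, rating=3} → origin is imported, rating = 3 → No match.
{price=36, origin=local, rating=4} → origin is local, rating = 4 → No match.
{price=15, origin=handmade, rating=5} → origin is handmade, rating = 5 → Match.

No match, No match, No match, Match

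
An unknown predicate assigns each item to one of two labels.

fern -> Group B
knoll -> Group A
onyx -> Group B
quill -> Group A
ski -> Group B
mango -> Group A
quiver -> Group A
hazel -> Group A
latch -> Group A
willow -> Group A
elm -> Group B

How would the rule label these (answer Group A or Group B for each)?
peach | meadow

The classifier is using: length ≥ 5.
peach → length 5 → Group A.
meadow → length 6 → Group A.

Group A, Group A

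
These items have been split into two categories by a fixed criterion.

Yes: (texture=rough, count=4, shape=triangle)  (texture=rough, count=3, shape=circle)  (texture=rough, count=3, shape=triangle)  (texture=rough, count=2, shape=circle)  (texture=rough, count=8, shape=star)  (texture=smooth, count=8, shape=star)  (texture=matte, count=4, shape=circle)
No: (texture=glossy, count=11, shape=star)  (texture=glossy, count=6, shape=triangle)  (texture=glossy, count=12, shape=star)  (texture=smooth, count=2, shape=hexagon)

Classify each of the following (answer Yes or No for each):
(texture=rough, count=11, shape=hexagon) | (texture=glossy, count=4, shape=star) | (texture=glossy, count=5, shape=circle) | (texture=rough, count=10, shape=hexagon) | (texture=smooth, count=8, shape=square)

No, No, No, No, Yes

The common property of the 'Yes' items is: shape is not hexagon AND texture is not glossy. No 'No' item has it.
(texture=rough, count=11, shape=hexagon): shape is hexagon, texture is rough — does not satisfy this, so No. (texture=glossy, count=4, shape=star): shape is star, texture is glossy — does not satisfy this, so No. (texture=glossy, count=5, shape=circle): shape is circle, texture is glossy — does not satisfy this, so No. (texture=rough, count=10, shape=hexagon): shape is hexagon, texture is rough — does not satisfy this, so No. (texture=smooth, count=8, shape=square): shape is square, texture is smooth — matches, so Yes.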